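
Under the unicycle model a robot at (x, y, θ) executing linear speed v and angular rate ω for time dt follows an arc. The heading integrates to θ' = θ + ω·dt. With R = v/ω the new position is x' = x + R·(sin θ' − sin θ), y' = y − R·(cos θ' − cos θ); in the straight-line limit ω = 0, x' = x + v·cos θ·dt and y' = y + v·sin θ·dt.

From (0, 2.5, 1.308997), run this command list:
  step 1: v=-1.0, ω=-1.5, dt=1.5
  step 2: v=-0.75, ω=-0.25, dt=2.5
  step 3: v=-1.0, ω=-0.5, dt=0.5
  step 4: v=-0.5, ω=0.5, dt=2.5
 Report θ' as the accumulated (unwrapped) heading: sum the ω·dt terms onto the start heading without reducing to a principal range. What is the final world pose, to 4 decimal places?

step 1: θ'=-0.9410 (R=0.6667) → pose (-1.1827, 2.2799, -0.9410)
step 2: θ'=-1.5660 (R=3.0000) → pose (-1.7582, 4.0324, -1.5660)
step 3: θ'=-1.8160 (R=2.0000) → pose (-1.6984, 4.5275, -1.8160)
step 4: θ'=-0.5660 (R=-1.0000) → pose (-2.1323, 5.6144, -0.5660)

(-2.1323, 5.6144, -0.5660)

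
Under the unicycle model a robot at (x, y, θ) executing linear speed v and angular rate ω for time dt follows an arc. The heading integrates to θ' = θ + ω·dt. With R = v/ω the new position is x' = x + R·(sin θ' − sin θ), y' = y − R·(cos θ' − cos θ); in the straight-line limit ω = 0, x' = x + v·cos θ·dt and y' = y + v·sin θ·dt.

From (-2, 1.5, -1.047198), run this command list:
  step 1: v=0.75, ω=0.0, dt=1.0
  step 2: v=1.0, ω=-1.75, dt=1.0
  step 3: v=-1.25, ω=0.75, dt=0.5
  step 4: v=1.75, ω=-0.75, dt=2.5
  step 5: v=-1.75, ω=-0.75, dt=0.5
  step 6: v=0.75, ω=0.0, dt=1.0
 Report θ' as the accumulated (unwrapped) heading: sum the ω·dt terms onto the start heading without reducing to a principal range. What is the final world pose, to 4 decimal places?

step 1: θ'=-1.0472 (straight) → pose (-1.6250, 0.8505, -1.0472)
step 2: θ'=-2.7972 (R=-0.5714) → pose (-1.9269, 0.0269, -2.7972)
step 3: θ'=-2.4222 (R=-1.6667) → pose (-1.3914, 0.3420, -2.4222)
step 4: θ'=-4.2972 (R=-2.3333) → pose (-5.0640, 1.1560, -4.2972)
step 5: θ'=-4.6722 (R=2.3333) → pose (-4.8677, 0.3085, -4.6722)
step 6: θ'=-4.6722 (straight) → pose (-4.8978, 1.0579, -4.6722)

(-4.8978, 1.0579, -4.6722)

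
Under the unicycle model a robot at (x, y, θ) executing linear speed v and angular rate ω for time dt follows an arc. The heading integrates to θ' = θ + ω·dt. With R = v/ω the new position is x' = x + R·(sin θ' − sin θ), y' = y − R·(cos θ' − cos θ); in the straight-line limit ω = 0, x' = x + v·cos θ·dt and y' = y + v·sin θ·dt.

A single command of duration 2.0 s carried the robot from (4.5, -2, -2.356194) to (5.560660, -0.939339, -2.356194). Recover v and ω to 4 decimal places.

Δθ = -2.356194 − -2.356194 = 0.000000
ω = Δθ/dt = 0.000000/2.0 = 0.0000
ω = 0 → v = (Δx·cos θ + Δy·sin θ)/dt = -0.7500

v = -0.7500, ω = 0.0000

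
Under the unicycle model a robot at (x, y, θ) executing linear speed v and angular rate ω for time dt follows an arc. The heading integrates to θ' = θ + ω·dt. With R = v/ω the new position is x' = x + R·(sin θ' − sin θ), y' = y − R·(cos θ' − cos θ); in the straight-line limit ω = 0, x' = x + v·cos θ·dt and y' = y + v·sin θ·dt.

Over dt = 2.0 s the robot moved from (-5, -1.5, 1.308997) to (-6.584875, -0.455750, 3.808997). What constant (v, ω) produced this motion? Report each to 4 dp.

Δθ = 3.808997 − 1.308997 = 2.500000
ω = Δθ/dt = 2.500000/2.0 = 1.2500
R = Δx/(sin θ' − sin θ) = 1.0000
v = R·ω = 1.0000·1.2500 = 1.2500

v = 1.2500, ω = 1.2500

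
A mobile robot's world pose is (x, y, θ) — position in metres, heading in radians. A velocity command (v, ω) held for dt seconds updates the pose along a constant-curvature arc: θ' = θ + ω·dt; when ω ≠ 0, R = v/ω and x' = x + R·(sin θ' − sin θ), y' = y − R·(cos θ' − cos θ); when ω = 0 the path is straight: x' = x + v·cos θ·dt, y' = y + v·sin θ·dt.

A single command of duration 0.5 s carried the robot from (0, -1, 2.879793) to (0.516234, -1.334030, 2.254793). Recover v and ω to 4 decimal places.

v = -1.2500, ω = -1.2500

Δθ = 2.254793 − 2.879793 = -0.625000
ω = Δθ/dt = -0.625000/0.5 = -1.2500
R = Δx/(sin θ' − sin θ) = 1.0000
v = R·ω = 1.0000·-1.2500 = -1.2500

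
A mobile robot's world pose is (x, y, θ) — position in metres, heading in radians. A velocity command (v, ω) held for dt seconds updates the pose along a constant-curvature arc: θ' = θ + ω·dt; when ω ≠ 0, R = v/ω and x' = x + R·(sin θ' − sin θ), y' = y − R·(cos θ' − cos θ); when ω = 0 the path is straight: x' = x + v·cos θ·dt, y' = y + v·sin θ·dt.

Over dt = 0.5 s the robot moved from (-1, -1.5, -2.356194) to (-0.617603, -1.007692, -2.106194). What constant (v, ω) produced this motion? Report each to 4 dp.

Δθ = -2.106194 − -2.356194 = 0.250000
ω = Δθ/dt = 0.250000/0.5 = 0.5000
R = −Δy/(cos θ' − cos θ) = -2.5000
v = R·ω = -2.5000·0.5000 = -1.2500

v = -1.2500, ω = 0.5000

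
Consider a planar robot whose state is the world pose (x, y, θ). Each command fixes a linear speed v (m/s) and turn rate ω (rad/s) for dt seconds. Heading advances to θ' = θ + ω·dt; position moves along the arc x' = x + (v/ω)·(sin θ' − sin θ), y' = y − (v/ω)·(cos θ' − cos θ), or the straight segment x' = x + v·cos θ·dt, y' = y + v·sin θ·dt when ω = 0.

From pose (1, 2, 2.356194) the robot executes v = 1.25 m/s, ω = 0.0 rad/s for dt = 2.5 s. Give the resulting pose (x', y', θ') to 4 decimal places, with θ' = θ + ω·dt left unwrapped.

(-1.2097, 4.2097, 2.3562)

θ' = 2.3562 + 0.0·2.5 = 2.3562
ω = 0 → straight: x' = 1 + 1.25·cos(2.3562)·2.5 = -1.2097
y' = 2 + 1.25·sin(2.3562)·2.5 = 4.2097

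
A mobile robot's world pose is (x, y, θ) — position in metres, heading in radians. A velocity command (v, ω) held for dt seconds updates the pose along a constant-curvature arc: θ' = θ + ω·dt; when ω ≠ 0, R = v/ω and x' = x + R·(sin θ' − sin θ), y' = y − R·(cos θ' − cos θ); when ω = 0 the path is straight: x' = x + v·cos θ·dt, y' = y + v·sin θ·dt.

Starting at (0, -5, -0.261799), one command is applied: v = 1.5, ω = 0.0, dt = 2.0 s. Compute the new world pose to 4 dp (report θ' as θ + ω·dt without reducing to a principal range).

θ' = -0.2618 + 0.0·2.0 = -0.2618
ω = 0 → straight: x' = 0 + 1.5·cos(-0.2618)·2.0 = 2.8978
y' = -5 + 1.5·sin(-0.2618)·2.0 = -5.7765

(2.8978, -5.7765, -0.2618)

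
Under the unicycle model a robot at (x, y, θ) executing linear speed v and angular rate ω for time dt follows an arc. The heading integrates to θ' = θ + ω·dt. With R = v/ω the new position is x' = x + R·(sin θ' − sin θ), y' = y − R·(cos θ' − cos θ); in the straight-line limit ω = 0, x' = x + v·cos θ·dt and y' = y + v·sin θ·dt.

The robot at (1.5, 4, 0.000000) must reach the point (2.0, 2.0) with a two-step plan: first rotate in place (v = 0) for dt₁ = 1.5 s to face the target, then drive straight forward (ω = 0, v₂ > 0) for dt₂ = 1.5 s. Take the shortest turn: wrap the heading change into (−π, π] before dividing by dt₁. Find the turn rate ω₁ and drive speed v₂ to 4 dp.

ω₁ = -0.8839, v₂ = 1.3744

heading to target = atan2(2−4, 2−1.5) = -1.3258
Δθ = wrap(-1.3258 − 0.0000) = -1.3258; ω₁ = Δθ/dt₁ = -0.8839
distance = √((2−1.5)² + (2−4)²) = 2.0616; v₂ = distance/dt₂ = 1.3744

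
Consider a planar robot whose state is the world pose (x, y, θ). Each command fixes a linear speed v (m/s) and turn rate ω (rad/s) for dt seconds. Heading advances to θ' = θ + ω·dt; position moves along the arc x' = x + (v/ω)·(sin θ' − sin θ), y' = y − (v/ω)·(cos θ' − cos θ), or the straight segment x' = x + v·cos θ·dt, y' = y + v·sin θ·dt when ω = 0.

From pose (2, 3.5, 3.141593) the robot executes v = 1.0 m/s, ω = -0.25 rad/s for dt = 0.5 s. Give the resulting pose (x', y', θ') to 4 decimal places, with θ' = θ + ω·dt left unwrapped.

θ' = 3.1416 + -0.25·0.5 = 3.0166
R = v/ω = 1.0/-0.25 = -4.0000
x' = 2 + -4.0000·(sin 3.0166 − sin 3.1416) = 1.5013
y' = 3.5 − -4.0000·(cos 3.0166 − cos 3.1416) = 3.5312

(1.5013, 3.5312, 3.0166)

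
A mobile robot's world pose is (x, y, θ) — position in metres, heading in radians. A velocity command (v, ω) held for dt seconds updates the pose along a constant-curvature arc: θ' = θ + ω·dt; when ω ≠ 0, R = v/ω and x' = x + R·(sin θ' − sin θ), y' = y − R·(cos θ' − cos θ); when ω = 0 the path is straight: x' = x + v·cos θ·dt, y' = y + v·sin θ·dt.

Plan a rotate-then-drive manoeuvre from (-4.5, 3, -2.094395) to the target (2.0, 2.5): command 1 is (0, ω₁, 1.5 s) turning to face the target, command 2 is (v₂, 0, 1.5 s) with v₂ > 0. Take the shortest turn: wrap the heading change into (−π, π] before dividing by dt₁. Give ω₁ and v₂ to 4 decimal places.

ω₁ = 1.3451, v₂ = 4.3461

heading to target = atan2(2.5−3, 2−-4.5) = -0.0768
Δθ = wrap(-0.0768 − -2.0944) = 2.0176; ω₁ = Δθ/dt₁ = 1.3451
distance = √((2−-4.5)² + (2.5−3)²) = 6.5192; v₂ = distance/dt₂ = 4.3461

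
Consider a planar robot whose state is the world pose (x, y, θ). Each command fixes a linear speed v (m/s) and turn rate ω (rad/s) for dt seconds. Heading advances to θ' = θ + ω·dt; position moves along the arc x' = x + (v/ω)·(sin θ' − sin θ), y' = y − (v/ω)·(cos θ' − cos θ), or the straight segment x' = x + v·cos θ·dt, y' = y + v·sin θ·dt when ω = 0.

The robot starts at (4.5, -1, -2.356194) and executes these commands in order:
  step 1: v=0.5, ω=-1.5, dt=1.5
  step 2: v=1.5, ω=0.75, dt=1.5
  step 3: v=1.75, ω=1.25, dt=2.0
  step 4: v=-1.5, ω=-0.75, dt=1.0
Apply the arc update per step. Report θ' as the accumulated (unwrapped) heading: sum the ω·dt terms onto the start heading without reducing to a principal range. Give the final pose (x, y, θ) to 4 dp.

(0.6683, 0.2072, -1.7312)

step 1: θ'=-4.6062 (R=-0.3333) → pose (3.9328, -0.7996, -4.6062)
step 2: θ'=-3.4812 (R=2.0000) → pose (2.6103, 0.8742, -3.4812)
step 3: θ'=-0.9812 (R=1.4000) → pose (0.9803, -1.2243, -0.9812)
step 4: θ'=-1.7312 (R=2.0000) → pose (0.6683, 0.2072, -1.7312)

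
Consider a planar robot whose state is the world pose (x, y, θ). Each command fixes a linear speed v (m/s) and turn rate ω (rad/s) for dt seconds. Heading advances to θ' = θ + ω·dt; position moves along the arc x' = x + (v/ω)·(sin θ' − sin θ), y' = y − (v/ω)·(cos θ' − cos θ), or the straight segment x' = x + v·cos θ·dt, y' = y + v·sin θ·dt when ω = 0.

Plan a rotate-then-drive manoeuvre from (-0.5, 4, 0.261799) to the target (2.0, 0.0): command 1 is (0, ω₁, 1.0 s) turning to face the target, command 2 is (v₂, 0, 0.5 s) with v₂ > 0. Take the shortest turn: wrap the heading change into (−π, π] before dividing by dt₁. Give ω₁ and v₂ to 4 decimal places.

heading to target = atan2(0−4, 2−-0.5) = -1.0122
Δθ = wrap(-1.0122 − 0.2618) = -1.2740; ω₁ = Δθ/dt₁ = -1.2740
distance = √((2−-0.5)² + (0−4)²) = 4.7170; v₂ = distance/dt₂ = 9.4340

ω₁ = -1.2740, v₂ = 9.4340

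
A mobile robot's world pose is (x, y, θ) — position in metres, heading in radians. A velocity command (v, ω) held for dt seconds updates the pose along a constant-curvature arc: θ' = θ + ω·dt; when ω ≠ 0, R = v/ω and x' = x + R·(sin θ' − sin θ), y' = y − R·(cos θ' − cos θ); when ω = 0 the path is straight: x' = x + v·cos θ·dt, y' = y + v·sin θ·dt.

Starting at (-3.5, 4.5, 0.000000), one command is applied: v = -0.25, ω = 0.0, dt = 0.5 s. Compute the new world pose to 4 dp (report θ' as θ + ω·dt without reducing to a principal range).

θ' = 0.0000 + 0.0·0.5 = 0.0000
ω = 0 → straight: x' = -3.5 + -0.25·cos(0.0000)·0.5 = -3.6250
y' = 4.5 + -0.25·sin(0.0000)·0.5 = 4.5000

(-3.6250, 4.5000, 0.0000)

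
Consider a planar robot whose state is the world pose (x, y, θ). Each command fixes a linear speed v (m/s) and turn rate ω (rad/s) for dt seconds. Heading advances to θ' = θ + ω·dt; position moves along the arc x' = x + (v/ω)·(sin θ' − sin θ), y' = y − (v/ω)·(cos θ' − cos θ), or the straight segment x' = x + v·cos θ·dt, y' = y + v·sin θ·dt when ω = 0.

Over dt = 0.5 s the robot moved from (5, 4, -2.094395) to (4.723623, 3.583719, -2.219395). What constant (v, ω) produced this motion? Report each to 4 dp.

v = 1.0000, ω = -0.2500

Δθ = -2.219395 − -2.094395 = -0.125000
ω = Δθ/dt = -0.125000/0.5 = -0.2500
R = −Δy/(cos θ' − cos θ) = -4.0000
v = R·ω = -4.0000·-0.2500 = 1.0000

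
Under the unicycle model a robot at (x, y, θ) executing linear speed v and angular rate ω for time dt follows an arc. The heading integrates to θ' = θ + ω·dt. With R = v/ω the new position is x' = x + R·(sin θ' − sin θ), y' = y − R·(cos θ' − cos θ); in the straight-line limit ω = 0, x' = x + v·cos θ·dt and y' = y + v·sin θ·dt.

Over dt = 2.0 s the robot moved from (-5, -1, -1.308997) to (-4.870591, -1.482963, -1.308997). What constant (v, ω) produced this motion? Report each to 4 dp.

Δθ = -1.308997 − -1.308997 = 0.000000
ω = Δθ/dt = 0.000000/2.0 = 0.0000
ω = 0 → v = (Δx·cos θ + Δy·sin θ)/dt = 0.2500

v = 0.2500, ω = 0.0000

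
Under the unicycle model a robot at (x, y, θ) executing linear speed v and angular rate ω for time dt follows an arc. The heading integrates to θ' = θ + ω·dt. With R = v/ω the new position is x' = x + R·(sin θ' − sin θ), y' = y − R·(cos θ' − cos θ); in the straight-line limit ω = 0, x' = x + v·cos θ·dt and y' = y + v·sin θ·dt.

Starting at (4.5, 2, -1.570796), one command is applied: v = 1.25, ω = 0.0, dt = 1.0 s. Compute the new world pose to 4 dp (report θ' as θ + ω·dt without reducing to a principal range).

θ' = -1.5708 + 0.0·1.0 = -1.5708
ω = 0 → straight: x' = 4.5 + 1.25·cos(-1.5708)·1.0 = 4.5000
y' = 2 + 1.25·sin(-1.5708)·1.0 = 0.7500

(4.5000, 0.7500, -1.5708)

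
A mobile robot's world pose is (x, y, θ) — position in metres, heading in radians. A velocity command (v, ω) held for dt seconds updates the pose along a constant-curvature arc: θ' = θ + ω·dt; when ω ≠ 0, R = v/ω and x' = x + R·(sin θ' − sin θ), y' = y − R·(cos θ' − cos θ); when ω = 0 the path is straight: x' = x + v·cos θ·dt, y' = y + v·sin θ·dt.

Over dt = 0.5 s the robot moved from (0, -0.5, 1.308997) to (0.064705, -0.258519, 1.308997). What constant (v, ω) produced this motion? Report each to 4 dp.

Δθ = 1.308997 − 1.308997 = 0.000000
ω = Δθ/dt = 0.000000/0.5 = 0.0000
ω = 0 → v = (Δx·cos θ + Δy·sin θ)/dt = 0.5000

v = 0.5000, ω = 0.0000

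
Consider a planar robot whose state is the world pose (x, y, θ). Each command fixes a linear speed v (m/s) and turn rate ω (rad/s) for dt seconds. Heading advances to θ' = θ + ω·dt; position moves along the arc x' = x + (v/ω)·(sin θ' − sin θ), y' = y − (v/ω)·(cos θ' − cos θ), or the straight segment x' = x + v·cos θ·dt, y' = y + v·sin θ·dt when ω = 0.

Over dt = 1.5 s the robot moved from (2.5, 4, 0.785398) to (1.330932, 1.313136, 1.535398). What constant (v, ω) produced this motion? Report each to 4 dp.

v = -2.0000, ω = 0.5000

Δθ = 1.535398 − 0.785398 = 0.750000
ω = Δθ/dt = 0.750000/1.5 = 0.5000
R = −Δy/(cos θ' − cos θ) = -4.0000
v = R·ω = -4.0000·0.5000 = -2.0000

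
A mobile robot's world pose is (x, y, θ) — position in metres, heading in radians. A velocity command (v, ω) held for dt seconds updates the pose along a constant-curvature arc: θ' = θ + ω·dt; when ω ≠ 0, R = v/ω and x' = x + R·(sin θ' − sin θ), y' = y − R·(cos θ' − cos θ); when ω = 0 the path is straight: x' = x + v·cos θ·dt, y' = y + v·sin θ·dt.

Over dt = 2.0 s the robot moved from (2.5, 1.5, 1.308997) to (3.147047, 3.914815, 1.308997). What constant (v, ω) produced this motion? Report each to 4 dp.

Δθ = 1.308997 − 1.308997 = 0.000000
ω = Δθ/dt = 0.000000/2.0 = 0.0000
ω = 0 → v = (Δx·cos θ + Δy·sin θ)/dt = 1.2500

v = 1.2500, ω = 0.0000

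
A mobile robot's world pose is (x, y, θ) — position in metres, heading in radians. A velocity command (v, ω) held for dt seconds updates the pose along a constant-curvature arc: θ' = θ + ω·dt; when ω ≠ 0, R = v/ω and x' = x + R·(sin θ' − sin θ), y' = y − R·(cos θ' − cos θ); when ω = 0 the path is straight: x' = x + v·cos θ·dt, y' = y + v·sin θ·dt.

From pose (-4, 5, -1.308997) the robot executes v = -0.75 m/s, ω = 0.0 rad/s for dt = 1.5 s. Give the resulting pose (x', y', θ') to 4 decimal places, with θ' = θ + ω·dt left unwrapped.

θ' = -1.3090 + 0.0·1.5 = -1.3090
ω = 0 → straight: x' = -4 + -0.75·cos(-1.3090)·1.5 = -4.2912
y' = 5 + -0.75·sin(-1.3090)·1.5 = 6.0867

(-4.2912, 6.0867, -1.3090)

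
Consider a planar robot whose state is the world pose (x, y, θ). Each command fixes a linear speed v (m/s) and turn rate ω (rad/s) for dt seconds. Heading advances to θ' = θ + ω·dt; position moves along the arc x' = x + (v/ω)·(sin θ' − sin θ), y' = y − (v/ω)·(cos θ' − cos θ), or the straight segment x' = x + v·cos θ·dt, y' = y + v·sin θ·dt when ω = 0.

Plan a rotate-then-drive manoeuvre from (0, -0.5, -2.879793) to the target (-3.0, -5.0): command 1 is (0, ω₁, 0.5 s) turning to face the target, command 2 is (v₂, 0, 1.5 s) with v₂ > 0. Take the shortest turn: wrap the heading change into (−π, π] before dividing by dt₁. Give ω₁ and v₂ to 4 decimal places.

ω₁ = 1.4420, v₂ = 3.6056

heading to target = atan2(-5−-0.5, -3−0) = -2.1588
Δθ = wrap(-2.1588 − -2.8798) = 0.7210; ω₁ = Δθ/dt₁ = 1.4420
distance = √((-3−0)² + (-5−-0.5)²) = 5.4083; v₂ = distance/dt₂ = 3.6056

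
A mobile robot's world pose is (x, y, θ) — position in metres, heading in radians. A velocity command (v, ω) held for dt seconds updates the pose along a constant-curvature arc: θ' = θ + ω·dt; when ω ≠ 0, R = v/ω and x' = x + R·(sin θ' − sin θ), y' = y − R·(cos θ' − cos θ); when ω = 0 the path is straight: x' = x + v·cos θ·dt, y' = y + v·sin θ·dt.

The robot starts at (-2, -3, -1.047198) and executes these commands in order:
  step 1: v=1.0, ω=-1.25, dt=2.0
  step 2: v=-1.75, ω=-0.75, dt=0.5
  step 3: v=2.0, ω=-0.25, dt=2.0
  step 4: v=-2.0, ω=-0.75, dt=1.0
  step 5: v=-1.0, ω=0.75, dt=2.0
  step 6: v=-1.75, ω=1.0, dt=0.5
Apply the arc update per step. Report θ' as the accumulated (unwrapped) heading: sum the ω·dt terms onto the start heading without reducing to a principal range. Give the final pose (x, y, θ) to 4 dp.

step 1: θ'=-3.5472 (R=-0.8000) → pose (-3.0085, -4.1351, -3.5472)
step 2: θ'=-3.9222 (R=2.3333) → pose (-2.2872, -4.6213, -3.9222)
step 3: θ'=-4.4222 (R=-8.0000) → pose (-4.3230, -1.2265, -4.4222)
step 4: θ'=-5.1722 (R=2.6667) → pose (-4.4885, -3.1729, -5.1722)
step 5: θ'=-3.6722 (R=-1.3333) → pose (-3.9684, -4.9146, -3.6722)
step 6: θ'=-3.1722 (R=-1.7500) → pose (-3.1363, -5.1544, -3.1722)

(-3.1363, -5.1544, -3.1722)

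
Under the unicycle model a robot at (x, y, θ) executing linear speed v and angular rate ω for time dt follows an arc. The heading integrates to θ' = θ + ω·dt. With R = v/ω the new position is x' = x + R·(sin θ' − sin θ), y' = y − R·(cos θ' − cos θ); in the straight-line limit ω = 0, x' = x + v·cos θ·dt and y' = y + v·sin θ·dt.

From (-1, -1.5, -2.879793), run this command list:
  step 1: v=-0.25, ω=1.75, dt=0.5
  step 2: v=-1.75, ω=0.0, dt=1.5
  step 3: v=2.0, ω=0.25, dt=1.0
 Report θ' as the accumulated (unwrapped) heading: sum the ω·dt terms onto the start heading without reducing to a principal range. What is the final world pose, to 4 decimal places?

step 1: θ'=-2.0048 (R=-0.1429) → pose (-0.9074, -1.4221, -2.0048)
step 2: θ'=-2.0048 (straight) → pose (0.1965, 0.9596, -2.0048)
step 3: θ'=-1.7548 (R=8.0000) → pose (-0.4102, -0.9408, -1.7548)

(-0.4102, -0.9408, -1.7548)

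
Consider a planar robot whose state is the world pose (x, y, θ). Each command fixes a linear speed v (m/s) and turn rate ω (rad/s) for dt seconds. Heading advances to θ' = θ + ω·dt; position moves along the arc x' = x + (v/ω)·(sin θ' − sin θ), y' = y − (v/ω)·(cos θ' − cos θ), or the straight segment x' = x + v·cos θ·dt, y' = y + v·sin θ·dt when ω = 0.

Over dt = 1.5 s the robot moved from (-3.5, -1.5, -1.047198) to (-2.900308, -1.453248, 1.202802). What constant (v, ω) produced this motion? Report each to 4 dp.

Δθ = 1.202802 − -1.047198 = 2.250000
ω = Δθ/dt = 2.250000/1.5 = 1.5000
R = Δx/(sin θ' − sin θ) = 0.3333
v = R·ω = 0.3333·1.5000 = 0.5000

v = 0.5000, ω = 1.5000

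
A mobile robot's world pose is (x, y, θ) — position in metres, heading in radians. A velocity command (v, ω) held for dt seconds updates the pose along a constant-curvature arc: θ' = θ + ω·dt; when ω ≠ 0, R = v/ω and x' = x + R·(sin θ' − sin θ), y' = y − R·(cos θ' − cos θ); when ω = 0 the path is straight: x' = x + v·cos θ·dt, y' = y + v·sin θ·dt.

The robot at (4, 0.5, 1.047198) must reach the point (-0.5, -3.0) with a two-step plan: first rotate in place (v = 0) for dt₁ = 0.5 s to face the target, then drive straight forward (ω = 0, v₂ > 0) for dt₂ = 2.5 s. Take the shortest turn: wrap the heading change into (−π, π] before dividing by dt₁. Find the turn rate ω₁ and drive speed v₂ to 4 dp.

ω₁ = 5.5109, v₂ = 2.2804

heading to target = atan2(-3−0.5, -0.5−4) = -2.4805
Δθ = wrap(-2.4805 − 1.0472) = 2.7554; ω₁ = Δθ/dt₁ = 5.5109
distance = √((-0.5−4)² + (-3−0.5)²) = 5.7009; v₂ = distance/dt₂ = 2.2804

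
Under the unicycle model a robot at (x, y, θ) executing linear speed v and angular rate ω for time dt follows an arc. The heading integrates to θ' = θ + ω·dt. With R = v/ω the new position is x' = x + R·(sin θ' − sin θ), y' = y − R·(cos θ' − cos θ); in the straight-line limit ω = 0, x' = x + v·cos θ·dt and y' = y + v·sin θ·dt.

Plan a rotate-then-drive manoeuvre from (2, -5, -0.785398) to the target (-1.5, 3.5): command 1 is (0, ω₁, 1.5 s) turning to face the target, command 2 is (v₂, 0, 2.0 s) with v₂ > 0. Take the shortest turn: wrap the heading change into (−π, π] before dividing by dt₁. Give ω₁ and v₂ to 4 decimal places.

heading to target = atan2(3.5−-5, -1.5−2) = 1.9614
Δθ = wrap(1.9614 − -0.7854) = 2.7468; ω₁ = Δθ/dt₁ = 1.8312
distance = √((-1.5−2)² + (3.5−-5)²) = 9.1924; v₂ = distance/dt₂ = 4.5962

ω₁ = 1.8312, v₂ = 4.5962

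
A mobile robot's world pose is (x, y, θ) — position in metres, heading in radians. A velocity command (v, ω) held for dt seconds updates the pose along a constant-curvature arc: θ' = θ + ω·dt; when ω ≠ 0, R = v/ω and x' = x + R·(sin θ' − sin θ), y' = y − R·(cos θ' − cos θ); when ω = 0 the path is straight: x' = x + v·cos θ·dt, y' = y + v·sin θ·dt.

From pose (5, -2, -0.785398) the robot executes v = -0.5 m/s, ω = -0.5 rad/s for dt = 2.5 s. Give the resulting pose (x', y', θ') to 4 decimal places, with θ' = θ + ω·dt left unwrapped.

(4.8131, -0.8448, -2.0354)

θ' = -0.7854 + -0.5·2.5 = -2.0354
R = v/ω = -0.5/-0.5 = 1.0000
x' = 5 + 1.0000·(sin -2.0354 − sin -0.7854) = 4.8131
y' = -2 − 1.0000·(cos -2.0354 − cos -0.7854) = -0.8448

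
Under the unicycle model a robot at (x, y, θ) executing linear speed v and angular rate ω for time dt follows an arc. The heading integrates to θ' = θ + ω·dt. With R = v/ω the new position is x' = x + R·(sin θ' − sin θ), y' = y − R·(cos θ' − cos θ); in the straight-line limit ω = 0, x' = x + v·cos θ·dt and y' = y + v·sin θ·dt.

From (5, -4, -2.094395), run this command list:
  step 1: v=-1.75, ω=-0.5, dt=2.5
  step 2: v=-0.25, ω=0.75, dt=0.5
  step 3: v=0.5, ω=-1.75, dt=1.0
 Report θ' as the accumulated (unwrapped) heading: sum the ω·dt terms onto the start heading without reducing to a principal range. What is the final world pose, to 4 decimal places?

(8.5256, -2.0401, -4.7194)

step 1: θ'=-3.3444 (R=3.5000) → pose (8.7360, -2.3217, -3.3444)
step 2: θ'=-2.9694 (R=-0.3333) → pose (8.8603, -2.3236, -2.9694)
step 3: θ'=-4.7194 (R=-0.2857) → pose (8.5256, -2.0401, -4.7194)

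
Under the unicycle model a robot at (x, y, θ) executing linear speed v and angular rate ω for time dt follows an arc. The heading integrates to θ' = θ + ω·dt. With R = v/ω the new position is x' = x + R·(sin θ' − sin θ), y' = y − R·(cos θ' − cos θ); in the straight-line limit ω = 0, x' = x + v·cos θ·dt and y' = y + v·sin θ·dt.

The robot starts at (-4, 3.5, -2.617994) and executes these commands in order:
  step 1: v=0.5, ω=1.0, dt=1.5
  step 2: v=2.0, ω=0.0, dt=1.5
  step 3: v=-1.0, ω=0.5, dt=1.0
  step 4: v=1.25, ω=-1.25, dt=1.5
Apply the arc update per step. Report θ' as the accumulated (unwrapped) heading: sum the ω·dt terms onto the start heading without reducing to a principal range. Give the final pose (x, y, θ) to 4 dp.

(-3.5021, -0.7063, -2.4930)

step 1: θ'=-1.1180 (R=0.5000) → pose (-4.1996, 2.8482, -1.1180)
step 2: θ'=-1.1180 (straight) → pose (-2.8872, 0.1506, -1.1180)
step 3: θ'=-0.6180 (R=-2.0000) → pose (-3.5268, 0.9057, -0.6180)
step 4: θ'=-2.4930 (R=-1.0000) → pose (-3.5021, -0.7063, -2.4930)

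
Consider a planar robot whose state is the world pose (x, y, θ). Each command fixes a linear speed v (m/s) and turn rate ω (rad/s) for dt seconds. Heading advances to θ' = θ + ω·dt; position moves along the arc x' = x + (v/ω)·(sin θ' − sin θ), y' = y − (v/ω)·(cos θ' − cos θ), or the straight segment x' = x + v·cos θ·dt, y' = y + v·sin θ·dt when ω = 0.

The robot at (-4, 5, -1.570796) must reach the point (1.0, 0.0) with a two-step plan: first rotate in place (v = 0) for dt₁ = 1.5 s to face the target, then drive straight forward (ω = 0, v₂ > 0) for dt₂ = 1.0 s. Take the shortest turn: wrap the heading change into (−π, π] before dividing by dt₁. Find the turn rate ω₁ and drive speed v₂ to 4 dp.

ω₁ = 0.5236, v₂ = 7.0711

heading to target = atan2(0−5, 1−-4) = -0.7854
Δθ = wrap(-0.7854 − -1.5708) = 0.7854; ω₁ = Δθ/dt₁ = 0.5236
distance = √((1−-4)² + (0−5)²) = 7.0711; v₂ = distance/dt₂ = 7.0711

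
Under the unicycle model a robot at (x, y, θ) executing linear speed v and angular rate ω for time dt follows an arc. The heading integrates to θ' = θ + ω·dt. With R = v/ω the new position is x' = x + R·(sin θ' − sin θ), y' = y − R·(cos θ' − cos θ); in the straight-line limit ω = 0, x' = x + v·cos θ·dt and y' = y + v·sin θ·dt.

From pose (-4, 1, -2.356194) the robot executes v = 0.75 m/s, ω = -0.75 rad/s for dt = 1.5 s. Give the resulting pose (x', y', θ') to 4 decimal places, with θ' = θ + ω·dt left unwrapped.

θ' = -2.3562 + -0.75·1.5 = -3.4812
R = v/ω = 0.75/-0.75 = -1.0000
x' = -4 + -1.0000·(sin -3.4812 − sin -2.3562) = -5.0402
y' = 1 − -1.0000·(cos -3.4812 − cos -2.3562) = 0.7642

(-5.0402, 0.7642, -3.4812)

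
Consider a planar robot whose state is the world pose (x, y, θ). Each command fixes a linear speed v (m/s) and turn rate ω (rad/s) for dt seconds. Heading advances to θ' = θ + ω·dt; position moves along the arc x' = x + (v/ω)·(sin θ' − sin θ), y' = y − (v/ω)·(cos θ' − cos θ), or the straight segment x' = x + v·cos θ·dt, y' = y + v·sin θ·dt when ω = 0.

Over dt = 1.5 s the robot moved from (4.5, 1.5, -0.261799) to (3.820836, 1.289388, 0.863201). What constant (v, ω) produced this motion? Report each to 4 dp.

Δθ = 0.863201 − -0.261799 = 1.125000
ω = Δθ/dt = 1.125000/1.5 = 0.7500
R = Δx/(sin θ' − sin θ) = -0.6667
v = R·ω = -0.6667·0.7500 = -0.5000

v = -0.5000, ω = 0.7500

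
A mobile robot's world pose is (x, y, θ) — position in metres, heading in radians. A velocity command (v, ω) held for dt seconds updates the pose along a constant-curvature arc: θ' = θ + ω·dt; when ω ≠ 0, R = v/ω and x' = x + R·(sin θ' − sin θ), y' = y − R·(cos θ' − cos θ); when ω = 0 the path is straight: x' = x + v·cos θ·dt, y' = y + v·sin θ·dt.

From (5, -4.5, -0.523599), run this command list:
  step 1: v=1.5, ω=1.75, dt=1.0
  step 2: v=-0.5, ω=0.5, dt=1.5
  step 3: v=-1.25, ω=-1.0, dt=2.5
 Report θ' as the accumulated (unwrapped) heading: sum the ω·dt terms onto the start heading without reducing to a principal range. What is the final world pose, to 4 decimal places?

step 1: θ'=1.2264 (R=0.8571) → pose (6.2354, -4.0471, 1.2264)
step 2: θ'=1.9764 (R=-1.0000) → pose (6.2578, -4.7793, 1.9764)
step 3: θ'=-0.5236 (R=1.2500) → pose (4.4842, -6.3550, -0.5236)

(4.4842, -6.3550, -0.5236)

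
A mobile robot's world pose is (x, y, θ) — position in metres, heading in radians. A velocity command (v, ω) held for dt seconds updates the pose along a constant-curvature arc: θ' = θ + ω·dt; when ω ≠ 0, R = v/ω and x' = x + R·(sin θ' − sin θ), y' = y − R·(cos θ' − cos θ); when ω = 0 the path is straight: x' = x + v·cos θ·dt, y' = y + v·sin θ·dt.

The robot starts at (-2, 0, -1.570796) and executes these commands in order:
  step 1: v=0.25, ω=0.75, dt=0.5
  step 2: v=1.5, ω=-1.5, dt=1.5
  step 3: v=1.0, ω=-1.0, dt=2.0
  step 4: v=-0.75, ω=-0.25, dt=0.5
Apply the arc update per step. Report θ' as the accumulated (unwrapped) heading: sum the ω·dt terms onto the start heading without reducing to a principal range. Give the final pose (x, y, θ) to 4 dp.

(-3.9180, -0.0812, -5.5708)

step 1: θ'=-1.1958 (R=0.3333) → pose (-1.9768, -0.1221, -1.1958)
step 2: θ'=-3.4458 (R=-1.0000) → pose (-3.2069, -1.4424, -3.4458)
step 3: θ'=-5.4458 (R=-1.0000) → pose (-3.6502, 0.1810, -5.4458)
step 4: θ'=-5.5708 (R=3.0000) → pose (-3.9180, -0.0812, -5.5708)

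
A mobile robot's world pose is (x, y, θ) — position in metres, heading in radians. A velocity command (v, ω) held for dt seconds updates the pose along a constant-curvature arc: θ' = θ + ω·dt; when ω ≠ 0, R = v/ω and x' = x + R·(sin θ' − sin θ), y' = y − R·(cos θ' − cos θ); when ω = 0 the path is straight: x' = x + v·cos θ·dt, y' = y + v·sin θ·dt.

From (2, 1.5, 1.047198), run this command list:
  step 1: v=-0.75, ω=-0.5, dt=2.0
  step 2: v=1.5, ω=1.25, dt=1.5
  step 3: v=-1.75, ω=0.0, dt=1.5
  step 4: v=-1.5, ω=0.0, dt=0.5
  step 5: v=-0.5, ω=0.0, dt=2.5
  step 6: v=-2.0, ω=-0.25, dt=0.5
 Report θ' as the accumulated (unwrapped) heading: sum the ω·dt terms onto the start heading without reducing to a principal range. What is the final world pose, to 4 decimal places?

(3.7185, -2.9369, 1.7972)

step 1: θ'=0.0472 (R=1.5000) → pose (0.7717, 0.7517, 0.0472)
step 2: θ'=1.9222 (R=1.2000) → pose (1.8418, 2.3634, 1.9222)
step 3: θ'=1.9222 (straight) → pose (2.7453, -0.1012, 1.9222)
step 4: θ'=1.9222 (straight) → pose (3.0035, -0.8054, 1.9222)
step 5: θ'=1.9222 (straight) → pose (3.4338, -1.9790, 1.9222)
step 6: θ'=1.7972 (R=8.0000) → pose (3.7185, -2.9369, 1.7972)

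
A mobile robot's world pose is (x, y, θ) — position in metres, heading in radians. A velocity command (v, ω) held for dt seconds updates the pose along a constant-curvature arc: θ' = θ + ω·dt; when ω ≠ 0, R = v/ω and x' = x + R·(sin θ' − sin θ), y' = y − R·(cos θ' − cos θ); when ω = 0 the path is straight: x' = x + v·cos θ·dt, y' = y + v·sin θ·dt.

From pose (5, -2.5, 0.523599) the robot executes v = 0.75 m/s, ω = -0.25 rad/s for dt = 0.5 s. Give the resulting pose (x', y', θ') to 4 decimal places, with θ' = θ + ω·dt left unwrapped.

(5.3356, -2.3333, 0.3986)

θ' = 0.5236 + -0.25·0.5 = 0.3986
R = v/ω = 0.75/-0.25 = -3.0000
x' = 5 + -3.0000·(sin 0.3986 − sin 0.5236) = 5.3356
y' = -2.5 − -3.0000·(cos 0.3986 − cos 0.5236) = -2.3333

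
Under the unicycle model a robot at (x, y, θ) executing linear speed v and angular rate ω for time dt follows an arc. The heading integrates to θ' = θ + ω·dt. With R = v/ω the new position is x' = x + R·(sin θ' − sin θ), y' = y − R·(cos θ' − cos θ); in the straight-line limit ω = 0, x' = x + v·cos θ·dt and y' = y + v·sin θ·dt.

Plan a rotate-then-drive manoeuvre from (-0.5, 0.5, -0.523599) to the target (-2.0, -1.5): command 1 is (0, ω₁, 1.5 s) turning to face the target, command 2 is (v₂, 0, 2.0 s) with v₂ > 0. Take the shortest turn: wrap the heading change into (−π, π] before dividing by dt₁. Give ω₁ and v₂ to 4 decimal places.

ω₁ = -1.1271, v₂ = 1.2500

heading to target = atan2(-1.5−0.5, -2−-0.5) = -2.2143
Δθ = wrap(-2.2143 − -0.5236) = -1.6907; ω₁ = Δθ/dt₁ = -1.1271
distance = √((-2−-0.5)² + (-1.5−0.5)²) = 2.5000; v₂ = distance/dt₂ = 1.2500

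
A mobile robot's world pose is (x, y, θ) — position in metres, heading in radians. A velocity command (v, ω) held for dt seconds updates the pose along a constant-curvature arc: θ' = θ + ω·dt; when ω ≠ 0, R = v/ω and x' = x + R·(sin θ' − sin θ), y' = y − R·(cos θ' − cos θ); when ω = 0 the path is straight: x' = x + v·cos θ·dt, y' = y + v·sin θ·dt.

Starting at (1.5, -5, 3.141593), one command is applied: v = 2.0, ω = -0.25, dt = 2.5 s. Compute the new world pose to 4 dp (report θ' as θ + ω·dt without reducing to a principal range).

θ' = 3.1416 + -0.25·2.5 = 2.5166
R = v/ω = 2.0/-0.25 = -8.0000
x' = 1.5 + -8.0000·(sin 2.5166 − sin 3.1416) = -3.1808
y' = -5 − -8.0000·(cos 2.5166 − cos 3.1416) = -3.4877

(-3.1808, -3.4877, 2.5166)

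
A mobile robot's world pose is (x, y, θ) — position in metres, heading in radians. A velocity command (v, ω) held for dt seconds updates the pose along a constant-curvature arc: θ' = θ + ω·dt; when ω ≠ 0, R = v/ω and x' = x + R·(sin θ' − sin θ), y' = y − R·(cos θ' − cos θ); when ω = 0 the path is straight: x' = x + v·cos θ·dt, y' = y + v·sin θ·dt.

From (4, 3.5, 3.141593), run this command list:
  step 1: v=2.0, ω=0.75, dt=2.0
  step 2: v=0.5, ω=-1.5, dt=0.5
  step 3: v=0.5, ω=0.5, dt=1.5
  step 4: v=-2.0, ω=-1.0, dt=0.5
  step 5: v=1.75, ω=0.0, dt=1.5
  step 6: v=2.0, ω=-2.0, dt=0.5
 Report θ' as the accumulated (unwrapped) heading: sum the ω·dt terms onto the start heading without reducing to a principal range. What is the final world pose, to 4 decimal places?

step 1: θ'=4.6416 (R=2.6667) → pose (1.3400, 1.0220, 4.6416)
step 2: θ'=3.8916 (R=-0.3333) → pose (1.2347, 0.8016, 3.8916)
step 3: θ'=4.6416 (R=1.0000) → pose (0.9189, 0.1407, 4.6416)
step 4: θ'=4.1416 (R=2.0000) → pose (1.2309, 1.0798, 4.1416)
step 5: θ'=4.1416 (straight) → pose (-0.1874, -1.1290, 4.1416)
step 6: θ'=3.1416 (R=-1.0000) → pose (-1.0288, -1.5887, 3.1416)

(-1.0288, -1.5887, 3.1416)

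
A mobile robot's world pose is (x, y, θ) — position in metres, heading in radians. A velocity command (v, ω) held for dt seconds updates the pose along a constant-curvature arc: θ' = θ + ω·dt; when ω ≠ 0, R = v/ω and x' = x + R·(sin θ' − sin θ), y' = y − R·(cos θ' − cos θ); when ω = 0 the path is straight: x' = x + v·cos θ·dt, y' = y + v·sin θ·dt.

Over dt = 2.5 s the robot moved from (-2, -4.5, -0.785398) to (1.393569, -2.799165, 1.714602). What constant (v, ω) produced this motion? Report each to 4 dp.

Δθ = 1.714602 − -0.785398 = 2.500000
ω = Δθ/dt = 2.500000/2.5 = 1.0000
R = Δx/(sin θ' − sin θ) = 2.0000
v = R·ω = 2.0000·1.0000 = 2.0000

v = 2.0000, ω = 1.0000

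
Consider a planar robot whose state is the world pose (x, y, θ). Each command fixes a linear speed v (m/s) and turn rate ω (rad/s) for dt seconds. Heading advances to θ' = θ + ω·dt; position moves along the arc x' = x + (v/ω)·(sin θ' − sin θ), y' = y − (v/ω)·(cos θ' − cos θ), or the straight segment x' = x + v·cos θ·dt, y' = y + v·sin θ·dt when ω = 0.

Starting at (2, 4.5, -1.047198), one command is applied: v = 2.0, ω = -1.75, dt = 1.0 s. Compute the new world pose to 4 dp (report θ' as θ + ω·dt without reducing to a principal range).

(1.3961, 2.8528, -2.7972)

θ' = -1.0472 + -1.75·1.0 = -2.7972
R = v/ω = 2.0/-1.75 = -1.1429
x' = 2 + -1.1429·(sin -2.7972 − sin -1.0472) = 1.3961
y' = 4.5 − -1.1429·(cos -2.7972 − cos -1.0472) = 2.8528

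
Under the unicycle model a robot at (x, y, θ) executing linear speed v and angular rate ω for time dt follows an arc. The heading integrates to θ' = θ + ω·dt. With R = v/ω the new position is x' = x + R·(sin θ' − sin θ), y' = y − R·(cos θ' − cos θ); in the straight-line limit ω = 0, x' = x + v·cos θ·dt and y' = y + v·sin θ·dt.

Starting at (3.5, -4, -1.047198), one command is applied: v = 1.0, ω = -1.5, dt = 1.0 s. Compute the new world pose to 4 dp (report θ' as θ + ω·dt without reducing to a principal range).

θ' = -1.0472 + -1.5·1.0 = -2.5472
R = v/ω = 1.0/-1.5 = -0.6667
x' = 3.5 + -0.6667·(sin -2.5472 − sin -1.0472) = 3.2960
y' = -4 − -0.6667·(cos -2.5472 − cos -1.0472) = -4.8857

(3.2960, -4.8857, -2.5472)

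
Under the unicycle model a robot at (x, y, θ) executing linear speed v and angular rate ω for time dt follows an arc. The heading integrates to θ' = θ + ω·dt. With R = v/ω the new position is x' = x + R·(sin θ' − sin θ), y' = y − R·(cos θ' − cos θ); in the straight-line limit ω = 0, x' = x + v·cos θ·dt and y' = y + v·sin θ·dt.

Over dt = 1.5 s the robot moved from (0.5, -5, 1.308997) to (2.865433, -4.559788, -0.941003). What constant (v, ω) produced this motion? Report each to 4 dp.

v = 2.0000, ω = -1.5000

Δθ = -0.941003 − 1.308997 = -2.250000
ω = Δθ/dt = -2.250000/1.5 = -1.5000
R = Δx/(sin θ' − sin θ) = -1.3333
v = R·ω = -1.3333·-1.5000 = 2.0000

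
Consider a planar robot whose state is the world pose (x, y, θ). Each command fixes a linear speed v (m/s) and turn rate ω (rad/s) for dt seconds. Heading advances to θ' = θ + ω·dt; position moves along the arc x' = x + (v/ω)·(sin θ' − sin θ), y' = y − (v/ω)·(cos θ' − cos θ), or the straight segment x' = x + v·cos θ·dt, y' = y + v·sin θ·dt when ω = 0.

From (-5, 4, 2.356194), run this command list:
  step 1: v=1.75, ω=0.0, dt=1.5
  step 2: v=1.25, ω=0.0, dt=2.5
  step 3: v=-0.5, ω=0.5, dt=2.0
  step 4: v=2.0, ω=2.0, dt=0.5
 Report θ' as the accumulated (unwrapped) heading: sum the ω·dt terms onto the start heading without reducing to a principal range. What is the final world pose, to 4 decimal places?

(-8.8701, 7.1676, 4.3562)

step 1: θ'=2.3562 (straight) → pose (-6.8562, 5.8562, 2.3562)
step 2: θ'=2.3562 (straight) → pose (-9.0659, 8.0659, 2.3562)
step 3: θ'=3.3562 (R=-1.0000) → pose (-8.1458, 7.7959, 3.3562)
step 4: θ'=4.3562 (R=1.0000) → pose (-8.8701, 7.1676, 4.3562)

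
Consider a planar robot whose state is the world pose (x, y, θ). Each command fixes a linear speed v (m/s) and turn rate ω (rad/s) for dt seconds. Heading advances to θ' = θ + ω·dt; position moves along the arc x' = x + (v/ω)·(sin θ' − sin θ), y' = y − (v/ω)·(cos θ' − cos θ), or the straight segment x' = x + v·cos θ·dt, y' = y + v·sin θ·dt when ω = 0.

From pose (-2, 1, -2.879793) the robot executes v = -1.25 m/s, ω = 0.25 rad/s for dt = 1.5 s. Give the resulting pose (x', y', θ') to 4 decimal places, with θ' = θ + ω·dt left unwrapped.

(-0.3210, 1.8096, -2.5048)

θ' = -2.8798 + 0.25·1.5 = -2.5048
R = v/ω = -1.25/0.25 = -5.0000
x' = -2 + -5.0000·(sin -2.5048 − sin -2.8798) = -0.3210
y' = 1 − -5.0000·(cos -2.5048 − cos -2.8798) = 1.8096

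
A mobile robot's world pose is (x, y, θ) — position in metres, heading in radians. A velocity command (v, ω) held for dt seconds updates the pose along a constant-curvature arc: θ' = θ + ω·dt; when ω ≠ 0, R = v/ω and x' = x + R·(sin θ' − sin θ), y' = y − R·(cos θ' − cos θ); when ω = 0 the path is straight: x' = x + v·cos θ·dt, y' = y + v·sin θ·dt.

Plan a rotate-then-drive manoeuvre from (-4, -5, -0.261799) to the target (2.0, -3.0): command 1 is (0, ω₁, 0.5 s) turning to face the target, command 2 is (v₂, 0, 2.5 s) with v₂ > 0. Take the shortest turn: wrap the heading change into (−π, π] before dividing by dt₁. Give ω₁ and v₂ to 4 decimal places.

ω₁ = 1.1671, v₂ = 2.5298

heading to target = atan2(-3−-5, 2−-4) = 0.3218
Δθ = wrap(0.3218 − -0.2618) = 0.5835; ω₁ = Δθ/dt₁ = 1.1671
distance = √((2−-4)² + (-3−-5)²) = 6.3246; v₂ = distance/dt₂ = 2.5298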